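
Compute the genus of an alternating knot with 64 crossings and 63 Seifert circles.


For alternating knots, g = (c - s + 1)/2.
= (64 - 63 + 1)/2
= 2/2 = 1

1


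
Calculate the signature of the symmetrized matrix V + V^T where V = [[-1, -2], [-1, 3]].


Step 1: V + V^T = [[-2, -3], [-3, 6]]
Step 2: trace = 4, det = -21
Step 3: Discriminant = 4^2 - 4*(-21) = 100
Step 4: Eigenvalues: 7, -3
Step 5: Signature = (# positive eigenvalues) - (# negative eigenvalues) = 0

0


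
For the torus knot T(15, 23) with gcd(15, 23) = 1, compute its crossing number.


For a torus knot T(p, q) with gcd(p,q)=1,
the crossing number is min(p*(q-1), q*(p-1)).
p*(q-1) = 15*22 = 330
q*(p-1) = 23*14 = 322
min(330, 322) = 322

322


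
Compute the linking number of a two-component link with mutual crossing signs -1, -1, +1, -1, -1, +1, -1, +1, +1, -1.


Step 1: Count positive crossings: 4
Step 2: Count negative crossings: 6
Step 3: Sum of signs = 4 - 6 = -2
Step 4: Linking number = sum/2 = -2/2 = -1

-1


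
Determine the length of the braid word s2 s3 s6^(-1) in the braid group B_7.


The word length counts the number of generators (including inverses).
Listing each generator: s2, s3, s6^(-1)
There are 3 generators in this braid word.

3


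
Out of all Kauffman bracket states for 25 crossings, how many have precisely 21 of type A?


We choose which 21 of 25 crossings get A-smoothings.
C(25, 21) = 25! / (21! * 4!)
= 12650

12650


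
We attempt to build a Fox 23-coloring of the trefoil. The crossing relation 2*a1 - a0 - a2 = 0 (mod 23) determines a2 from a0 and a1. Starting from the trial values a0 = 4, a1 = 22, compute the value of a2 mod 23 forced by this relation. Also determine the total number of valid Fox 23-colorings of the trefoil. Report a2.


Step 1: Apply the given crossing relation 2*a1 - a0 - a2 = 0 (mod 23).
  a2 = 2*a1 - a0 mod 23
  a2 = 2*22 - 4 mod 23
  a2 = 44 - 4 mod 23
  a2 = 40 mod 23 = 17
Step 2: The trefoil has determinant 3.
  Number of Fox p-colorings (p prime) is p^2 if p = 3, else p.
  Since 23 does not divide 3, only trivial (constant) colorings exist.
  (So the trial a0 = 4, a1 = 22 with a0 != a1 does NOT extend to a valid coloring of the whole trefoil: the other two crossing relations require 3*(a1 - a0) = 0 (mod 23), which fails.)
  Total colorings = 23
Step 3: a2 = 17, total Fox 23-colorings = 23

17


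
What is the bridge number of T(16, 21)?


The bridge number of T(p,q) is min(p,q).
min(16, 21) = 16

16


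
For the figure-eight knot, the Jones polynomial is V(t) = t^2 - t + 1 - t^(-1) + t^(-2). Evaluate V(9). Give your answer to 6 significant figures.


Substituting t = 9 into V(t) = t^2 - t + 1 - t^(-1) + t^(-2):
  (+)t^(2) = 81
  (-)t^(1) = -9
  (+)t^(0) = 1
  (-)t^(-1) = -0.111111
  (+)t^(-2) = 0.0123457
Sum = (81) + (-9) + (1) + (-0.111111) + (0.0123457)
= 72.90123457
Rounded to 6 significant figures: 72.9012

72.9012


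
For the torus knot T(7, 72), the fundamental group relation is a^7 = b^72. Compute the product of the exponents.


The relation is a^7 = b^72.
Product of exponents = 7 * 72
= 504

504


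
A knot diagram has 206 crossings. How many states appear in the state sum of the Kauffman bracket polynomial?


Each crossing contributes 2 choices (A-smoothing or B-smoothing).
Total states = 2^206 = 102844034832575377634685573909834406561420991602098741459288064

102844034832575377634685573909834406561420991602098741459288064


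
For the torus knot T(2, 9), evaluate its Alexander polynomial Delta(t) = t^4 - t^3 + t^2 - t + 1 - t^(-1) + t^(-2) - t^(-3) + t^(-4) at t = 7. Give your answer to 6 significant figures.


Substituting t = 7 into Delta(t) = t^4 - t^3 + t^2 - t + 1 - t^(-1) + t^(-2) - t^(-3) + t^(-4):
Term values: (2401) + (-343) + (49) + (-7) + (1) + (-0.142857) + (0.0204082) + (-0.00291545) + (0.000416493)
Sum = 2100.875052
Rounded to 6 significant figures: 2100.88

2100.88


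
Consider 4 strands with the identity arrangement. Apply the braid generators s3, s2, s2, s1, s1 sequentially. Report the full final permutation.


Starting with identity [1, 2, 3, 4].
Apply generators in sequence:
  After s3: [1, 2, 4, 3]
  After s2: [1, 4, 2, 3]
  After s2: [1, 2, 4, 3]
  After s1: [2, 1, 4, 3]
  After s1: [1, 2, 4, 3]
Final permutation: [1, 2, 4, 3]

[1, 2, 4, 3]


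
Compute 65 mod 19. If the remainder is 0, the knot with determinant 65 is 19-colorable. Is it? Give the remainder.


Step 1: A knot is p-colorable if and only if p divides its determinant.
Step 2: Compute 65 mod 19.
65 = 3 * 19 + 8
Step 3: 65 mod 19 = 8
Step 4: The knot is 19-colorable: no

8


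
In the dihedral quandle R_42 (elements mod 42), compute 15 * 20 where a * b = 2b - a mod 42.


15 * 20 = 2*20 - 15 mod 42
= 40 - 15 mod 42
= 25 mod 42 = 25

25


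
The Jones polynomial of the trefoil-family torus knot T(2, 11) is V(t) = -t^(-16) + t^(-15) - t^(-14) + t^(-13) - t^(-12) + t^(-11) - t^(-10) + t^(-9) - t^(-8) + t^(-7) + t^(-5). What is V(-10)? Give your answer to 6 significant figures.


Substituting t = -10 into V(t) = -t^(-16) + t^(-15) - t^(-14) + t^(-13) - t^(-12) + t^(-11) - t^(-10) + t^(-9) - t^(-8) + t^(-7) + t^(-5):
  (-)t^(-16) = -1e-16
  (+)t^(-15) = -1e-15
  (-)t^(-14) = -1e-14
  (+)t^(-13) = -1e-13
  (-)t^(-12) = -1e-12
  (+)t^(-11) = -1e-11
  (-)t^(-10) = -1e-10
  (+)t^(-9) = -1e-09
  (-)t^(-8) = -1e-08
  (+)t^(-7) = -1e-07
  (+)t^(-5) = -1e-05
Sum = (-1e-16) + (-1e-15) + (-1e-14) + (-1e-13) + (-1e-12) + (-1e-11) + (-1e-10) + (-1e-09) + (-1e-08) + (-1e-07) + (-1e-05)
= -1.011111111e-05
Rounded to 6 significant figures: -1.01111e-05

-1.01111e-05


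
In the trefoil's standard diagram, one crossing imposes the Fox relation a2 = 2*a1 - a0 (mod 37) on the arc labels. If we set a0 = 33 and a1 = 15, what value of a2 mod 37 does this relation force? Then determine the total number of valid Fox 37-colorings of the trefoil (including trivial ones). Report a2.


Step 1: Apply the given crossing relation 2*a1 - a0 - a2 = 0 (mod 37).
  a2 = 2*a1 - a0 mod 37
  a2 = 2*15 - 33 mod 37
  a2 = 30 - 33 mod 37
  a2 = -3 mod 37 = 34
Step 2: The trefoil has determinant 3.
  Number of Fox p-colorings (p prime) is p^2 if p = 3, else p.
  Since 37 does not divide 3, only trivial (constant) colorings exist.
  (So the trial a0 = 33, a1 = 15 with a0 != a1 does NOT extend to a valid coloring of the whole trefoil: the other two crossing relations require 3*(a1 - a0) = 0 (mod 37), which fails.)
  Total colorings = 37
Step 3: a2 = 34, total Fox 37-colorings = 37

34


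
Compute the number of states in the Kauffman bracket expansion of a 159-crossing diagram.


Each crossing contributes 2 choices (A-smoothing or B-smoothing).
Total states = 2^159 = 730750818665451459101842416358141509827966271488

730750818665451459101842416358141509827966271488


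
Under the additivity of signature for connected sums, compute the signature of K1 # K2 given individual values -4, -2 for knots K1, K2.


The signature is additive under connected sum.
signature(K1 # K2) = (-4) + (-2)
= -6

-6


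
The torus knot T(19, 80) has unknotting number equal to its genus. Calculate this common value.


For a torus knot T(p,q), both the unknotting number and genus equal (p-1)(q-1)/2.
= (19-1)(80-1)/2
= 18*79/2
= 1422/2 = 711

711


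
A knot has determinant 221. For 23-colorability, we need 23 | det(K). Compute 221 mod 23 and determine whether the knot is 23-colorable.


Step 1: A knot is p-colorable if and only if p divides its determinant.
Step 2: Compute 221 mod 23.
221 = 9 * 23 + 14
Step 3: 221 mod 23 = 14
Step 4: The knot is 23-colorable: no

14


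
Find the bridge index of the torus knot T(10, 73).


The bridge number of T(p,q) is min(p,q).
min(10, 73) = 10

10


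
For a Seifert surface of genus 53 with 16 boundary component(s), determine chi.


chi = 2 - 2g - b
= 2 - 2*53 - 16
= 2 - 106 - 16 = -120

-120


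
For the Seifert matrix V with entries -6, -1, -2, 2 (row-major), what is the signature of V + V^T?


Step 1: V + V^T = [[-12, -3], [-3, 4]]
Step 2: trace = -8, det = -57
Step 3: Discriminant = (-8)^2 - 4*(-57) = 292
Step 4: Eigenvalues: 4.544, -12.544
Step 5: Signature = (# positive eigenvalues) - (# negative eigenvalues) = 0

0


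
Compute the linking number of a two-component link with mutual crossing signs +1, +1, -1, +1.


Step 1: Count positive crossings: 3
Step 2: Count negative crossings: 1
Step 3: Sum of signs = 3 - 1 = 2
Step 4: Linking number = sum/2 = 2/2 = 1

1


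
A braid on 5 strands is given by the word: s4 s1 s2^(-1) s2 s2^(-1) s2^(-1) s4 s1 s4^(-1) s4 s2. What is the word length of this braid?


The word length counts the number of generators (including inverses).
Listing each generator: s4, s1, s2^(-1), s2, s2^(-1), s2^(-1), s4, s1, s4^(-1), s4, s2
There are 11 generators in this braid word.

11


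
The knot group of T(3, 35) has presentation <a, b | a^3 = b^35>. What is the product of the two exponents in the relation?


The relation is a^3 = b^35.
Product of exponents = 3 * 35
= 105

105


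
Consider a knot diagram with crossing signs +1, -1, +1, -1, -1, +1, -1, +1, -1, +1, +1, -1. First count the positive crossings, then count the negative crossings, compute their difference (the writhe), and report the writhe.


Step 1: Count positive crossings (+1).
Positive crossings: 6
Step 2: Count negative crossings (-1).
Negative crossings: 6
Step 3: Writhe = (positive) - (negative)
w = 6 - 6 = 0
Step 4: |w| = 0, and w is zero

0


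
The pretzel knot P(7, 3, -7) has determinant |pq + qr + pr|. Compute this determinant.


Step 1: Compute pq + qr + pr.
pq = 7*3 = 21
qr = 3*(-7) = -21
pr = 7*(-7) = -49
pq + qr + pr = 21 + (-21) + (-49) = -49
Step 2: Take absolute value.
det(P(7,3,-7)) = |-49| = 49

49


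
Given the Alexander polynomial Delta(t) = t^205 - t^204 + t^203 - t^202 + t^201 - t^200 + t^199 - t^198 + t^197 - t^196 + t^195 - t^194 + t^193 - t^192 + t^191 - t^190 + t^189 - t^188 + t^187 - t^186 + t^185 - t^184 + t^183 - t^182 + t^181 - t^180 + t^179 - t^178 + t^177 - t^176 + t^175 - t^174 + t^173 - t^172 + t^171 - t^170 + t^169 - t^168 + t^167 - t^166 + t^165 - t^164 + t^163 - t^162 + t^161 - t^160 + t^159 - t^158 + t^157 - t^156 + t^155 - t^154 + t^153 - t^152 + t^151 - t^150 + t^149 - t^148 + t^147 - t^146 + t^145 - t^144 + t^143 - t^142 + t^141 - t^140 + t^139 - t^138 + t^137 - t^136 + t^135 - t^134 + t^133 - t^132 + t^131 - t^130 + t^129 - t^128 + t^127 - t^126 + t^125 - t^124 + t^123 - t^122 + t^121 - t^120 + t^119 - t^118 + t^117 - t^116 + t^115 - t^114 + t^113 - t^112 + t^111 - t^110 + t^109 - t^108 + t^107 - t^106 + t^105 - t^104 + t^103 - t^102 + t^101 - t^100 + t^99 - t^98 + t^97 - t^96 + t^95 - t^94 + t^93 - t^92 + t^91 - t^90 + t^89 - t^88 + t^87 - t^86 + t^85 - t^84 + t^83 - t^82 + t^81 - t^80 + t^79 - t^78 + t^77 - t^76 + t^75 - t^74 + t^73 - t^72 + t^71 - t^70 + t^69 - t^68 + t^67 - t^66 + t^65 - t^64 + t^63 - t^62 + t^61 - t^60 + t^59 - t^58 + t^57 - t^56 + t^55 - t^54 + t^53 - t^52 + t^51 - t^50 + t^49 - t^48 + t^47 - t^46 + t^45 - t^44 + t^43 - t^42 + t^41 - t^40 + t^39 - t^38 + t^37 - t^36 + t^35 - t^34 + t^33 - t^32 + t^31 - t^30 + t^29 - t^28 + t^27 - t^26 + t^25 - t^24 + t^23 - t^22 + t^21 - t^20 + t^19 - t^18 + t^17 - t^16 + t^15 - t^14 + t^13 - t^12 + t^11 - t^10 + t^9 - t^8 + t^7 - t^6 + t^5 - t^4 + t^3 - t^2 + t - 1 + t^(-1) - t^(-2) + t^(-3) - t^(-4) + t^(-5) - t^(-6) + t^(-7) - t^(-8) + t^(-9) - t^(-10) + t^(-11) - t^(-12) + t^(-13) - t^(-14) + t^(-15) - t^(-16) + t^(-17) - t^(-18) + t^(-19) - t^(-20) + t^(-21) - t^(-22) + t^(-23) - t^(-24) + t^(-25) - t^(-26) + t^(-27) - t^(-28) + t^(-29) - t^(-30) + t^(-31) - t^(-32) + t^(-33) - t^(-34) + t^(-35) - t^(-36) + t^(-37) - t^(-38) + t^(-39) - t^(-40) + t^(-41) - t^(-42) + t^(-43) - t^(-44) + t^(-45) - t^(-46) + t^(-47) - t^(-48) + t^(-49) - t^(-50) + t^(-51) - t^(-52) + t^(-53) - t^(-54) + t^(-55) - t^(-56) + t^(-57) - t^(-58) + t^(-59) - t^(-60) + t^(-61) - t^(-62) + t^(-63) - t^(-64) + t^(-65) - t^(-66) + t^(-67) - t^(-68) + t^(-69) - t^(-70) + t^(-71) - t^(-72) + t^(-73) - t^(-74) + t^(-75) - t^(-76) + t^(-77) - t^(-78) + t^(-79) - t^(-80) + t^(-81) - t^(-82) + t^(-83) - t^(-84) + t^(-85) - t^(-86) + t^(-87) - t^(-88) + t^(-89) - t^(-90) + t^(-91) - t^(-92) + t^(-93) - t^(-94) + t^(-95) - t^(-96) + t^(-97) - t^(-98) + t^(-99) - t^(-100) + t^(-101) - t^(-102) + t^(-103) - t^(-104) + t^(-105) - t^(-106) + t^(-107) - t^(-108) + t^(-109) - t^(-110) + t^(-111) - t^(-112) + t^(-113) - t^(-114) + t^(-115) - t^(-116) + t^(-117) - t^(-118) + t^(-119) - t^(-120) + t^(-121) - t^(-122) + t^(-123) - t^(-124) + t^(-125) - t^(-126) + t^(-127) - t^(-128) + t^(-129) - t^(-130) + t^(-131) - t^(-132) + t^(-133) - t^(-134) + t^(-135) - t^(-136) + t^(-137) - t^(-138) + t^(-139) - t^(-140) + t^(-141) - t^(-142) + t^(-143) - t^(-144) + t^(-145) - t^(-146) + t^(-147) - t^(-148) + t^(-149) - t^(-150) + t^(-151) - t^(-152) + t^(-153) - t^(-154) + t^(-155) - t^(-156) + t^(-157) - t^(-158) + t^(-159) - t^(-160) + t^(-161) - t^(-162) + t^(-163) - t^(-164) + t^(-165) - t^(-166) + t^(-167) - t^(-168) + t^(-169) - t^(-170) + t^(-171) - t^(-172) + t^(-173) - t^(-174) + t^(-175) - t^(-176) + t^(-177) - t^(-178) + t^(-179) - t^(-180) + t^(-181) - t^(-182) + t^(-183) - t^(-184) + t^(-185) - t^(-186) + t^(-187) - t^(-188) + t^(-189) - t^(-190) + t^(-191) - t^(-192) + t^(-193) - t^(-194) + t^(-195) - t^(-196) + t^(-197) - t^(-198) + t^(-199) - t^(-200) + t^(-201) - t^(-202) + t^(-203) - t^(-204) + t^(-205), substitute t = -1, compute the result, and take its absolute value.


Step 1: The polynomial has 411 terms with alternating signs, exponents from 205 down to -205.
Step 2: Substitute t = -1. The i-th term has coefficient (-1)^i and exponent (m-i),
  so its value is (-1)^i * (-1)^(m-i) = (-1)^m = -1 for every i.
Step 3: All 411 terms equal -1, so Delta(-1) = 411 * (-1) = -411
Step 4: |Delta(-1)| = 411

411


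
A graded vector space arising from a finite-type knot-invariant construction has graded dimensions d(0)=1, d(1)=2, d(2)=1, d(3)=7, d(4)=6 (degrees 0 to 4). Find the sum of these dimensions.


Total dimension = d(0) + d(1) + ... + d(4)
= 1 + 2 + 1 + 7 + 6
= 17

17


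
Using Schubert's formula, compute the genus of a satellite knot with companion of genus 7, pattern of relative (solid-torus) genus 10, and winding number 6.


Schubert: g(satellite) = g_rel(pattern) + |winding| * g(companion),
where g_rel(pattern) is the genus of the pattern relative to the solid torus.
= 10 + 6 * 7
= 10 + 42 = 52

52


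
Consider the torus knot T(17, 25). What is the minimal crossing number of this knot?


For a torus knot T(p, q) with gcd(p,q)=1,
the crossing number is min(p*(q-1), q*(p-1)).
p*(q-1) = 17*24 = 408
q*(p-1) = 25*16 = 400
min(408, 400) = 400

400


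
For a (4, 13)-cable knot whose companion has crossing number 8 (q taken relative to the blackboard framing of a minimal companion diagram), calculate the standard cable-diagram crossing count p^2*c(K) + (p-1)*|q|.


Step 1: Each of the c(K) crossings of the companion diagram becomes p*p = p^2 crossings among the p parallel strands, and each of the |q| twists s_1 s_2 ... s_(p-1) adds (p-1) crossings.
  Crossings = p^2 * c(K) + (p-1)*|q|
Step 2: = 4^2 * 8 + (4-1)*13
Step 3: = 16*8 + 3*13
Step 4: = 128 + 39 = 167

167


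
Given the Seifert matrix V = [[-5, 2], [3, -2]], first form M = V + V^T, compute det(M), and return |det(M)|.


Step 1: Form V + V^T where V = [[-5, 2], [3, -2]]
  V^T = [[-5, 3], [2, -2]]
  V + V^T = [[-10, 5], [5, -4]]
Step 2: det(V + V^T) = (-10)*(-4) - 5*5
  = 40 - 25 = 15
Step 3: Knot determinant = |det(V + V^T)| = |15| = 15

15


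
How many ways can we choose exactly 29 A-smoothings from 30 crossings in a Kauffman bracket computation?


We choose which 29 of 30 crossings get A-smoothings.
C(30, 29) = 30! / (29! * 1!)
= 30

30


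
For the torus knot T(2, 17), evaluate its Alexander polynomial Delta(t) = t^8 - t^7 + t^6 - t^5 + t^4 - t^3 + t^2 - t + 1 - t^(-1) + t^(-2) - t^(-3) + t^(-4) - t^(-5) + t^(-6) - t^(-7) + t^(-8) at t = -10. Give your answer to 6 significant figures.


Substituting t = -10 into Delta(t) = t^8 - t^7 + t^6 - t^5 + t^4 - t^3 + t^2 - t + 1 - t^(-1) + t^(-2) - t^(-3) + t^(-4) - t^(-5) + t^(-6) - t^(-7) + t^(-8):
Term values: (100000000) + (10000000) + (1000000) + (100000) + (10000) + (1000) + (100) + (10) + (1) + (0.1) + (0.01) + (0.001) + (0.0001) + (1e-05) + (1e-06) + (1e-07) + (1e-08)
Sum = 111111111.1
Rounded to 6 significant figures: 1.11111e+08

1.11111e+08


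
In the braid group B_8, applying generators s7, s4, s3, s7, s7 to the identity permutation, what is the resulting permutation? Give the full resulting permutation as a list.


Starting with identity [1, 2, 3, 4, 5, 6, 7, 8].
Apply generators in sequence:
  After s7: [1, 2, 3, 4, 5, 6, 8, 7]
  After s4: [1, 2, 3, 5, 4, 6, 8, 7]
  After s3: [1, 2, 5, 3, 4, 6, 8, 7]
  After s7: [1, 2, 5, 3, 4, 6, 7, 8]
  After s7: [1, 2, 5, 3, 4, 6, 8, 7]
Final permutation: [1, 2, 5, 3, 4, 6, 8, 7]

[1, 2, 5, 3, 4, 6, 8, 7]


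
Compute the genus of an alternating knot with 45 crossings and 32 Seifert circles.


For alternating knots, g = (c - s + 1)/2.
= (45 - 32 + 1)/2
= 14/2 = 7

7


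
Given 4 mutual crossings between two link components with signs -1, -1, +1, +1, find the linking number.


Step 1: Count positive crossings: 2
Step 2: Count negative crossings: 2
Step 3: Sum of signs = 2 - 2 = 0
Step 4: Linking number = sum/2 = 0/2 = 0

0


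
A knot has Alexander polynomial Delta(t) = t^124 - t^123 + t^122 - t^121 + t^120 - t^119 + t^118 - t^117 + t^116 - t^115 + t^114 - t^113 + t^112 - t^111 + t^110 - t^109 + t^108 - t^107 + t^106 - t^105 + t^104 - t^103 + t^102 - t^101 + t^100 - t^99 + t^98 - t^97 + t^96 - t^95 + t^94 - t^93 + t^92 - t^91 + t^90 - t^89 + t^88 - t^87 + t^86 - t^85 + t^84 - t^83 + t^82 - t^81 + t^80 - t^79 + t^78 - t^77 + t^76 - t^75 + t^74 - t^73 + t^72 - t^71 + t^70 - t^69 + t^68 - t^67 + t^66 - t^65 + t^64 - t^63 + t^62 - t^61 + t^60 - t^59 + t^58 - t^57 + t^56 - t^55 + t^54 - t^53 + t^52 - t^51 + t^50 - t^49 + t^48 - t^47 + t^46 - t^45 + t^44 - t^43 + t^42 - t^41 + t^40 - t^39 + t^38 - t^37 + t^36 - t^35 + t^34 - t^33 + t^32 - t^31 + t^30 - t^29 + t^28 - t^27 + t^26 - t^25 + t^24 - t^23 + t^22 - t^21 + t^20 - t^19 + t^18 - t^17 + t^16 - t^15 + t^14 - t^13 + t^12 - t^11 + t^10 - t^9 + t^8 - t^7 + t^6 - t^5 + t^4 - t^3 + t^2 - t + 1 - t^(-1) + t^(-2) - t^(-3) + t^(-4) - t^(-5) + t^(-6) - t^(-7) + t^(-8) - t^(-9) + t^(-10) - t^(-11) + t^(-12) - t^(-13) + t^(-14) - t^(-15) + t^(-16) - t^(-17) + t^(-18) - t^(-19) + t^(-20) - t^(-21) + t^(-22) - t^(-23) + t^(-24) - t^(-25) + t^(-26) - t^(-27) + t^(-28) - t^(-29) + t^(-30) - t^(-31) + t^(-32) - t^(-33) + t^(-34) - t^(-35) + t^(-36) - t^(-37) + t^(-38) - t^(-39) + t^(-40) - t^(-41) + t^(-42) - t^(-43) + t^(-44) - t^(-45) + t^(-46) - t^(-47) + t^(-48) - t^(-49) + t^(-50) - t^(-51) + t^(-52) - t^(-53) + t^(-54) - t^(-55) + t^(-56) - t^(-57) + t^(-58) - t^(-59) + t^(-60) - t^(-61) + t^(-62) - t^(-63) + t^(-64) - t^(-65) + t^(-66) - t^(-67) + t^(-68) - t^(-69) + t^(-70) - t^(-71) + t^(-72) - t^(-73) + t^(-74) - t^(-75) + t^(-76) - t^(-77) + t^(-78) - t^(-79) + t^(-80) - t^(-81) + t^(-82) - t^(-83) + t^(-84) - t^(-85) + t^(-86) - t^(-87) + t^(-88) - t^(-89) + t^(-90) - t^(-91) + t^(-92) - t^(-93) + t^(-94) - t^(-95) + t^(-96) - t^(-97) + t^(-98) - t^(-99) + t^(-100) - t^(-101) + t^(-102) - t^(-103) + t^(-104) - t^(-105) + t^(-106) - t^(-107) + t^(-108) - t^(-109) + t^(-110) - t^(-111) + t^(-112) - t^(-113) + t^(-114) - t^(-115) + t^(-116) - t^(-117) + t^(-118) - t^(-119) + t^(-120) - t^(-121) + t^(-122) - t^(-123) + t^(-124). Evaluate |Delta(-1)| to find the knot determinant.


Step 1: The polynomial has 249 terms with alternating signs, exponents from 124 down to -124.
Step 2: Substitute t = -1. The i-th term has coefficient (-1)^i and exponent (m-i),
  so its value is (-1)^i * (-1)^(m-i) = (-1)^m = 1 for every i.
Step 3: All 249 terms equal 1, so Delta(-1) = 249 * (1) = 249
Step 4: |Delta(-1)| = 249

249


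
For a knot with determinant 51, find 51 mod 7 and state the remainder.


Step 1: A knot is p-colorable if and only if p divides its determinant.
Step 2: Compute 51 mod 7.
51 = 7 * 7 + 2
Step 3: 51 mod 7 = 2
Step 4: The knot is 7-colorable: no

2


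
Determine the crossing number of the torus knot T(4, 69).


For a torus knot T(p, q) with gcd(p,q)=1,
the crossing number is min(p*(q-1), q*(p-1)).
p*(q-1) = 4*68 = 272
q*(p-1) = 69*3 = 207
min(272, 207) = 207

207


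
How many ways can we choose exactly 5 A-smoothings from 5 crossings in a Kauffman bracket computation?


We choose which 5 of 5 crossings get A-smoothings.
C(5, 5) = 5! / (5! * 0!)
= 1

1


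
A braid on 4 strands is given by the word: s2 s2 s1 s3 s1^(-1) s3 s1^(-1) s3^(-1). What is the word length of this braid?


The word length counts the number of generators (including inverses).
Listing each generator: s2, s2, s1, s3, s1^(-1), s3, s1^(-1), s3^(-1)
There are 8 generators in this braid word.

8


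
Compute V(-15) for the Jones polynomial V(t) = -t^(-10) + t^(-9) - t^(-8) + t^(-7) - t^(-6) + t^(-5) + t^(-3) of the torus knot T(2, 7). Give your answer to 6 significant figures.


Substituting t = -15 into V(t) = -t^(-10) + t^(-9) - t^(-8) + t^(-7) - t^(-6) + t^(-5) + t^(-3):
  (-)t^(-10) = -1.73415e-12
  (+)t^(-9) = -2.60123e-11
  (-)t^(-8) = -3.90184e-10
  (+)t^(-7) = -5.85277e-09
  (-)t^(-6) = -8.77915e-08
  (+)t^(-5) = -1.31687e-06
  (+)t^(-3) = -0.000296296
Sum = (-1.73415e-12) + (-2.60123e-11) + (-3.90184e-10) + (-5.85277e-09) + (-8.77915e-08) + (-1.31687e-06) + (-0.000296296)
= -0.0002977072309
Rounded to 6 significant figures: -0.000297707

-0.000297707


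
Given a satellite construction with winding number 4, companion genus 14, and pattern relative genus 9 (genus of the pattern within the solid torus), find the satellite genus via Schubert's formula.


Schubert: g(satellite) = g_rel(pattern) + |winding| * g(companion),
where g_rel(pattern) is the genus of the pattern relative to the solid torus.
= 9 + 4 * 14
= 9 + 56 = 65

65


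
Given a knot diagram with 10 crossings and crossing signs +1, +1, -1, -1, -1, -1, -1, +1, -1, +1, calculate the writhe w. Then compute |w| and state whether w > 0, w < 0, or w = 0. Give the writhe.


Step 1: Count positive crossings (+1).
Positive crossings: 4
Step 2: Count negative crossings (-1).
Negative crossings: 6
Step 3: Writhe = (positive) - (negative)
w = 4 - 6 = -2
Step 4: |w| = 2, and w is negative

-2


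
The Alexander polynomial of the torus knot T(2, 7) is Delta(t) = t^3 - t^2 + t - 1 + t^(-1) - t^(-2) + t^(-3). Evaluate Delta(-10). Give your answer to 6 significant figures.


Substituting t = -10 into Delta(t) = t^3 - t^2 + t - 1 + t^(-1) - t^(-2) + t^(-3):
Term values: (-1000) + (-100) + (-10) + (-1) + (-0.1) + (-0.01) + (-0.001)
Sum = -1111.111
Rounded to 6 significant figures: -1111.11

-1111.11


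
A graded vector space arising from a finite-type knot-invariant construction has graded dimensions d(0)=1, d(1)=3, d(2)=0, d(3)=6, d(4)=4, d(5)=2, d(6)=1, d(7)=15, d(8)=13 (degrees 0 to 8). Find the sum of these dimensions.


Total dimension = d(0) + d(1) + ... + d(8)
= 1 + 3 + 0 + 6 + 4 + 2 + 1 + 15 + 13
= 45

45


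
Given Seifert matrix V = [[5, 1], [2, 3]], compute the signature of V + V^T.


Step 1: V + V^T = [[10, 3], [3, 6]]
Step 2: trace = 16, det = 51
Step 3: Discriminant = 16^2 - 4*51 = 52
Step 4: Eigenvalues: 11.6056, 4.39445
Step 5: Signature = (# positive eigenvalues) - (# negative eigenvalues) = 2

2


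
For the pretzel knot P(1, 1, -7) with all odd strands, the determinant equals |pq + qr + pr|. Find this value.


Step 1: Compute pq + qr + pr.
pq = 1*1 = 1
qr = 1*(-7) = -7
pr = 1*(-7) = -7
pq + qr + pr = 1 + (-7) + (-7) = -13
Step 2: Take absolute value.
det(P(1,1,-7)) = |-13| = 13

13


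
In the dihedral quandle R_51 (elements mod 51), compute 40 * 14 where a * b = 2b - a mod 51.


40 * 14 = 2*14 - 40 mod 51
= 28 - 40 mod 51
= -12 mod 51 = 39

39


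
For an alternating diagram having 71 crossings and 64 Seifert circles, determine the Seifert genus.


For alternating knots, g = (c - s + 1)/2.
= (71 - 64 + 1)/2
= 8/2 = 4

4


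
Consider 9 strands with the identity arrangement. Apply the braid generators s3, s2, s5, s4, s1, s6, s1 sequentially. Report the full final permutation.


Starting with identity [1, 2, 3, 4, 5, 6, 7, 8, 9].
Apply generators in sequence:
  After s3: [1, 2, 4, 3, 5, 6, 7, 8, 9]
  After s2: [1, 4, 2, 3, 5, 6, 7, 8, 9]
  After s5: [1, 4, 2, 3, 6, 5, 7, 8, 9]
  After s4: [1, 4, 2, 6, 3, 5, 7, 8, 9]
  After s1: [4, 1, 2, 6, 3, 5, 7, 8, 9]
  After s6: [4, 1, 2, 6, 3, 7, 5, 8, 9]
  After s1: [1, 4, 2, 6, 3, 7, 5, 8, 9]
Final permutation: [1, 4, 2, 6, 3, 7, 5, 8, 9]

[1, 4, 2, 6, 3, 7, 5, 8, 9]


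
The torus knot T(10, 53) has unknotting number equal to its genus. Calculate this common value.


For a torus knot T(p,q), both the unknotting number and genus equal (p-1)(q-1)/2.
= (10-1)(53-1)/2
= 9*52/2
= 468/2 = 234

234


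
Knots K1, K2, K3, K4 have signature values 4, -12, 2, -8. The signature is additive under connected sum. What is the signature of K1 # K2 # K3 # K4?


The signature is additive under connected sum.
signature(K1 # K2 # K3 # K4) = (4) + (-12) + (2) + (-8)
= -14

-14


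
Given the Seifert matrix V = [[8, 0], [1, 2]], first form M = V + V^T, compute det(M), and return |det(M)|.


Step 1: Form V + V^T where V = [[8, 0], [1, 2]]
  V^T = [[8, 1], [0, 2]]
  V + V^T = [[16, 1], [1, 4]]
Step 2: det(V + V^T) = 16*4 - 1*1
  = 64 - 1 = 63
Step 3: Knot determinant = |det(V + V^T)| = |63| = 63

63


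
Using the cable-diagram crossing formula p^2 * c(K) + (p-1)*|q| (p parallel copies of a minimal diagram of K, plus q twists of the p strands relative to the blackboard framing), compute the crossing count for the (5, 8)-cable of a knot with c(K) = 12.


Step 1: Each of the c(K) crossings of the companion diagram becomes p*p = p^2 crossings among the p parallel strands, and each of the |q| twists s_1 s_2 ... s_(p-1) adds (p-1) crossings.
  Crossings = p^2 * c(K) + (p-1)*|q|
Step 2: = 5^2 * 12 + (5-1)*8
Step 3: = 25*12 + 4*8
Step 4: = 300 + 32 = 332

332


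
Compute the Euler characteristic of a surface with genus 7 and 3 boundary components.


chi = 2 - 2g - b
= 2 - 2*7 - 3
= 2 - 14 - 3 = -15

-15


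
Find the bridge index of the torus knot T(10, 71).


The bridge number of T(p,q) is min(p,q).
min(10, 71) = 10

10


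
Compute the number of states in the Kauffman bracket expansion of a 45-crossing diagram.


Each crossing contributes 2 choices (A-smoothing or B-smoothing).
Total states = 2^45 = 35184372088832

35184372088832


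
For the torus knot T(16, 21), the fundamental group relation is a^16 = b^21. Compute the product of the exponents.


The relation is a^16 = b^21.
Product of exponents = 16 * 21
= 336

336


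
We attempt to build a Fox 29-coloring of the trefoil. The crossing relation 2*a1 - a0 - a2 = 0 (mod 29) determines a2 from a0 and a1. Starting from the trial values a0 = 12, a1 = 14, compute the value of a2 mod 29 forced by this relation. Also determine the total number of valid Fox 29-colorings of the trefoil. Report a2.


Step 1: Apply the given crossing relation 2*a1 - a0 - a2 = 0 (mod 29).
  a2 = 2*a1 - a0 mod 29
  a2 = 2*14 - 12 mod 29
  a2 = 28 - 12 mod 29
  a2 = 16 mod 29 = 16
Step 2: The trefoil has determinant 3.
  Number of Fox p-colorings (p prime) is p^2 if p = 3, else p.
  Since 29 does not divide 3, only trivial (constant) colorings exist.
  (So the trial a0 = 12, a1 = 14 with a0 != a1 does NOT extend to a valid coloring of the whole trefoil: the other two crossing relations require 3*(a1 - a0) = 0 (mod 29), which fails.)
  Total colorings = 29
Step 3: a2 = 16, total Fox 29-colorings = 29

16


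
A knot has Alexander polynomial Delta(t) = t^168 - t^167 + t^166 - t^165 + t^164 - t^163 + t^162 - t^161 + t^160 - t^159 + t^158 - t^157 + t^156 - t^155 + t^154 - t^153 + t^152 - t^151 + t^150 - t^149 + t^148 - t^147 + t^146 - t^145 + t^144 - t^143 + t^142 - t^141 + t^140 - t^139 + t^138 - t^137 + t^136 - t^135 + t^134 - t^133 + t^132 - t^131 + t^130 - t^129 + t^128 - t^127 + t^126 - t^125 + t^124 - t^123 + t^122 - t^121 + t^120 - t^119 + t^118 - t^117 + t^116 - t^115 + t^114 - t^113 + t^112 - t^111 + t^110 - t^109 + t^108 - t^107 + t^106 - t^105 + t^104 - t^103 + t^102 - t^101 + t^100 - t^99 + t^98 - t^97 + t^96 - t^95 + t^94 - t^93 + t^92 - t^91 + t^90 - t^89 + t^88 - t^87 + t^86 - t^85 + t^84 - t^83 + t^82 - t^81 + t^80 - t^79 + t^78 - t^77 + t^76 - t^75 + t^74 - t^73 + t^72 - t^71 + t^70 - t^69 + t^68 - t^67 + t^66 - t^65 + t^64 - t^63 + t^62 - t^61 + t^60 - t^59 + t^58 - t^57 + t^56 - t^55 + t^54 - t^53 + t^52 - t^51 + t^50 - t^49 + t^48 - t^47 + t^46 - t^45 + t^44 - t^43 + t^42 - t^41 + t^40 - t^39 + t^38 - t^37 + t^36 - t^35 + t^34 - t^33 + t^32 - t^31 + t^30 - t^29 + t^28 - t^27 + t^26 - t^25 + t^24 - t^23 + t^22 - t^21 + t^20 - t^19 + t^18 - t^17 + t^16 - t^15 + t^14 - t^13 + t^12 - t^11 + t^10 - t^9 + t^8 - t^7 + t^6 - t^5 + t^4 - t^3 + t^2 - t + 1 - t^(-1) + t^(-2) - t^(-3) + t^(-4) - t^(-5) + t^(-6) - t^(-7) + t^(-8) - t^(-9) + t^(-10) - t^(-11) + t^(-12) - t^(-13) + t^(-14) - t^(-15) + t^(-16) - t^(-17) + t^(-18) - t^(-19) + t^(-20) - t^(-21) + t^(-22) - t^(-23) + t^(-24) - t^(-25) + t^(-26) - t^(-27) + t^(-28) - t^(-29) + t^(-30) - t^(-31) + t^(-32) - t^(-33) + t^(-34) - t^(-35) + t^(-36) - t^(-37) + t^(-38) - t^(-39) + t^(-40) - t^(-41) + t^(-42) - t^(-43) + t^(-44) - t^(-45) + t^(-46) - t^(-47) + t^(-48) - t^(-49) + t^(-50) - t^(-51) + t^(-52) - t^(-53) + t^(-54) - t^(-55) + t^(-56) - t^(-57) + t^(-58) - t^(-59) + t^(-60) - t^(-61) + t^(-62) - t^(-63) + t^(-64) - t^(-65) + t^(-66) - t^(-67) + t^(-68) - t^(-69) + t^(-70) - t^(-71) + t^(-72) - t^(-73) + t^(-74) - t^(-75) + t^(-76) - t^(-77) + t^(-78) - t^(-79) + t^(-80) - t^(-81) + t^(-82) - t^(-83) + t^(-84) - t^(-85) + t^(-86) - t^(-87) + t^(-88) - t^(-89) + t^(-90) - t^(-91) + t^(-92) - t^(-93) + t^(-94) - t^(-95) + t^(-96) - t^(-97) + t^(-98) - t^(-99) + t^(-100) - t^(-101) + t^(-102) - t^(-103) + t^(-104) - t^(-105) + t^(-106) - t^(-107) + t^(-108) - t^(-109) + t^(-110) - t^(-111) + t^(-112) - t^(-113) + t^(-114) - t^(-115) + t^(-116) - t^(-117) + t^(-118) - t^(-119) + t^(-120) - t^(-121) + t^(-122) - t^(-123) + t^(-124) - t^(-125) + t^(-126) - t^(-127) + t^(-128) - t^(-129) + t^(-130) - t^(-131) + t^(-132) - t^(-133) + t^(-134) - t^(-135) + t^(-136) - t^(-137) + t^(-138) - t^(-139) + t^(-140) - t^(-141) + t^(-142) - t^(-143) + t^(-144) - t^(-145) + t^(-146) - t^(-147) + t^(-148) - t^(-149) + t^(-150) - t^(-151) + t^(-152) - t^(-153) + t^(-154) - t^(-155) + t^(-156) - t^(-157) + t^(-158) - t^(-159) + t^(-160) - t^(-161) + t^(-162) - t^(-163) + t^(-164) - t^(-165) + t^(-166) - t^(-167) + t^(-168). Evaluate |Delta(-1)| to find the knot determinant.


Step 1: The polynomial has 337 terms with alternating signs, exponents from 168 down to -168.
Step 2: Substitute t = -1. The i-th term has coefficient (-1)^i and exponent (m-i),
  so its value is (-1)^i * (-1)^(m-i) = (-1)^m = 1 for every i.
Step 3: All 337 terms equal 1, so Delta(-1) = 337 * (1) = 337
Step 4: |Delta(-1)| = 337

337


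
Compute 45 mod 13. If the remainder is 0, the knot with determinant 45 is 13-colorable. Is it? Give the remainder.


Step 1: A knot is p-colorable if and only if p divides its determinant.
Step 2: Compute 45 mod 13.
45 = 3 * 13 + 6
Step 3: 45 mod 13 = 6
Step 4: The knot is 13-colorable: no

6


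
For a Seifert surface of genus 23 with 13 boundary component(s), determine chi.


chi = 2 - 2g - b
= 2 - 2*23 - 13
= 2 - 46 - 13 = -57

-57


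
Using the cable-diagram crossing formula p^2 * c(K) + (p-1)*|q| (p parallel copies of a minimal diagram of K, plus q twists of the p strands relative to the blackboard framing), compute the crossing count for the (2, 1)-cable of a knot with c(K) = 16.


Step 1: Each of the c(K) crossings of the companion diagram becomes p*p = p^2 crossings among the p parallel strands, and each of the |q| twists s_1 s_2 ... s_(p-1) adds (p-1) crossings.
  Crossings = p^2 * c(K) + (p-1)*|q|
Step 2: = 2^2 * 16 + (2-1)*1
Step 3: = 4*16 + 1*1
Step 4: = 64 + 1 = 65

65


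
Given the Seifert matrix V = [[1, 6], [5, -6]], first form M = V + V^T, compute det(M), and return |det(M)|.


Step 1: Form V + V^T where V = [[1, 6], [5, -6]]
  V^T = [[1, 5], [6, -6]]
  V + V^T = [[2, 11], [11, -12]]
Step 2: det(V + V^T) = 2*(-12) - 11*11
  = -24 - 121 = -145
Step 3: Knot determinant = |det(V + V^T)| = |-145| = 145

145


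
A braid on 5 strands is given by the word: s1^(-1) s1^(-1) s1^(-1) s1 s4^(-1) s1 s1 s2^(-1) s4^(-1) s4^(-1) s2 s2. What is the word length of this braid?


The word length counts the number of generators (including inverses).
Listing each generator: s1^(-1), s1^(-1), s1^(-1), s1, s4^(-1), s1, s1, s2^(-1), s4^(-1), s4^(-1), s2, s2
There are 12 generators in this braid word.

12


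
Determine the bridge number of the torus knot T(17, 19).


The bridge number of T(p,q) is min(p,q).
min(17, 19) = 17

17


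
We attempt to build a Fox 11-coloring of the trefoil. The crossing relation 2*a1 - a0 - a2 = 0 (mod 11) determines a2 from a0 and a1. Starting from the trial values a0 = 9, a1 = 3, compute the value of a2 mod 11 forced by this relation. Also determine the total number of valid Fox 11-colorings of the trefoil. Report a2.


Step 1: Apply the given crossing relation 2*a1 - a0 - a2 = 0 (mod 11).
  a2 = 2*a1 - a0 mod 11
  a2 = 2*3 - 9 mod 11
  a2 = 6 - 9 mod 11
  a2 = -3 mod 11 = 8
Step 2: The trefoil has determinant 3.
  Number of Fox p-colorings (p prime) is p^2 if p = 3, else p.
  Since 11 does not divide 3, only trivial (constant) colorings exist.
  (So the trial a0 = 9, a1 = 3 with a0 != a1 does NOT extend to a valid coloring of the whole trefoil: the other two crossing relations require 3*(a1 - a0) = 0 (mod 11), which fails.)
  Total colorings = 11
Step 3: a2 = 8, total Fox 11-colorings = 11

8


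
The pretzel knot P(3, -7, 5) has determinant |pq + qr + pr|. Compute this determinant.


Step 1: Compute pq + qr + pr.
pq = 3*(-7) = -21
qr = (-7)*5 = -35
pr = 3*5 = 15
pq + qr + pr = -21 + (-35) + 15 = -41
Step 2: Take absolute value.
det(P(3,-7,5)) = |-41| = 41

41


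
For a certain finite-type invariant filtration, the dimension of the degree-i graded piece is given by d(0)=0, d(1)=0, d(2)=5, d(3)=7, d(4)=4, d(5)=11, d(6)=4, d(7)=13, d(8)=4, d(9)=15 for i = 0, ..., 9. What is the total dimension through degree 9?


Total dimension = d(0) + d(1) + ... + d(9)
= 0 + 0 + 5 + 7 + 4 + 11 + 4 + 13 + 4 + 15
= 63

63


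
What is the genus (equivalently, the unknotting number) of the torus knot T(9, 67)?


For a torus knot T(p,q), both the unknotting number and genus equal (p-1)(q-1)/2.
= (9-1)(67-1)/2
= 8*66/2
= 528/2 = 264

264


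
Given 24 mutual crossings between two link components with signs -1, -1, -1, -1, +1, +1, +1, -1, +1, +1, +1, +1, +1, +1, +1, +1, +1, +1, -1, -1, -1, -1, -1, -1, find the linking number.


Step 1: Count positive crossings: 13
Step 2: Count negative crossings: 11
Step 3: Sum of signs = 13 - 11 = 2
Step 4: Linking number = sum/2 = 2/2 = 1

1


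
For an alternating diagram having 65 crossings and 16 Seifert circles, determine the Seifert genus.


For alternating knots, g = (c - s + 1)/2.
= (65 - 16 + 1)/2
= 50/2 = 25

25


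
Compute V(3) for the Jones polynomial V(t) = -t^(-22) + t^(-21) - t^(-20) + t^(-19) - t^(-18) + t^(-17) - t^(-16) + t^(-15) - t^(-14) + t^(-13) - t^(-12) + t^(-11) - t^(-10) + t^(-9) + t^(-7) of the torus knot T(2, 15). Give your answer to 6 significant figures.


Substituting t = 3 into V(t) = -t^(-22) + t^(-21) - t^(-20) + t^(-19) - t^(-18) + t^(-17) - t^(-16) + t^(-15) - t^(-14) + t^(-13) - t^(-12) + t^(-11) - t^(-10) + t^(-9) + t^(-7):
  (-)t^(-22) = -3.18664e-11
  (+)t^(-21) = 9.55991e-11
  (-)t^(-20) = -2.86797e-10
  (+)t^(-19) = 8.60392e-10
  (-)t^(-18) = -2.58117e-09
  (+)t^(-17) = 7.74352e-09
  (-)t^(-16) = -2.32306e-08
  (+)t^(-15) = 6.96917e-08
  (-)t^(-14) = -2.09075e-07
  (+)t^(-13) = 6.27225e-07
  (-)t^(-12) = -1.88168e-06
  (+)t^(-11) = 5.64503e-06
  (-)t^(-10) = -1.69351e-05
  (+)t^(-9) = 5.08053e-05
  (+)t^(-7) = 0.000457247
Sum = (-3.18664e-11) + (9.55991e-11) + (-2.86797e-10) + (8.60392e-10) + (-2.58117e-09) + (7.74352e-09) + (-2.32306e-08) + (6.96917e-08) + (-2.09075e-07) + (6.27225e-07) + (-1.88168e-06) + (5.64503e-06) + (-1.69351e-05) + (5.08053e-05) + (0.000457247)
= 0.0004953513104
Rounded to 6 significant figures: 0.000495351

0.000495351


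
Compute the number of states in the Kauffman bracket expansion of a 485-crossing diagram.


Each crossing contributes 2 choices (A-smoothing or B-smoothing).
Total states = 2^485 = 99895953610111751404211111353381321783955140565279076827493022708011895642232499843849795298031743077114461795885011932654335221737225129801285632

99895953610111751404211111353381321783955140565279076827493022708011895642232499843849795298031743077114461795885011932654335221737225129801285632


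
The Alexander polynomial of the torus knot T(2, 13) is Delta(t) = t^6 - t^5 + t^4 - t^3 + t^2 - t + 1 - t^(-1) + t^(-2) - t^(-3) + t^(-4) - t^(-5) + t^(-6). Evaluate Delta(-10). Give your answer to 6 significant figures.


Substituting t = -10 into Delta(t) = t^6 - t^5 + t^4 - t^3 + t^2 - t + 1 - t^(-1) + t^(-2) - t^(-3) + t^(-4) - t^(-5) + t^(-6):
Term values: (1000000) + (100000) + (10000) + (1000) + (100) + (10) + (1) + (0.1) + (0.01) + (0.001) + (0.0001) + (1e-05) + (1e-06)
Sum = 1111111.111
Rounded to 6 significant figures: 1.11111e+06

1.11111e+06


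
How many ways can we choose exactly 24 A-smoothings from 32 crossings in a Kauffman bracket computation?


We choose which 24 of 32 crossings get A-smoothings.
C(32, 24) = 32! / (24! * 8!)
= 10518300

10518300


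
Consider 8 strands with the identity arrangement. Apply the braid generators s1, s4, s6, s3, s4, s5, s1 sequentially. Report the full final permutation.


Starting with identity [1, 2, 3, 4, 5, 6, 7, 8].
Apply generators in sequence:
  After s1: [2, 1, 3, 4, 5, 6, 7, 8]
  After s4: [2, 1, 3, 5, 4, 6, 7, 8]
  After s6: [2, 1, 3, 5, 4, 7, 6, 8]
  After s3: [2, 1, 5, 3, 4, 7, 6, 8]
  After s4: [2, 1, 5, 4, 3, 7, 6, 8]
  After s5: [2, 1, 5, 4, 7, 3, 6, 8]
  After s1: [1, 2, 5, 4, 7, 3, 6, 8]
Final permutation: [1, 2, 5, 4, 7, 3, 6, 8]

[1, 2, 5, 4, 7, 3, 6, 8]


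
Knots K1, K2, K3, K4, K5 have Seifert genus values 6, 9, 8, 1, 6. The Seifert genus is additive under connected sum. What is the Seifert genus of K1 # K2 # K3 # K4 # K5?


The Seifert genus is additive under connected sum.
Seifert genus(K1 # K2 # K3 # K4 # K5) = (6) + (9) + (8) + (1) + (6)
= 30

30


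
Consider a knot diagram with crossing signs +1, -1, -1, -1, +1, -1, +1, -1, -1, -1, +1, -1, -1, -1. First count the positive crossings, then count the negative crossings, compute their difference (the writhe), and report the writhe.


Step 1: Count positive crossings (+1).
Positive crossings: 4
Step 2: Count negative crossings (-1).
Negative crossings: 10
Step 3: Writhe = (positive) - (negative)
w = 4 - 10 = -6
Step 4: |w| = 6, and w is negative

-6


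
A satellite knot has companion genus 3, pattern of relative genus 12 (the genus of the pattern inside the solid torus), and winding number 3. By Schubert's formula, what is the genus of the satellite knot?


Schubert: g(satellite) = g_rel(pattern) + |winding| * g(companion),
where g_rel(pattern) is the genus of the pattern relative to the solid torus.
= 12 + 3 * 3
= 12 + 9 = 21

21


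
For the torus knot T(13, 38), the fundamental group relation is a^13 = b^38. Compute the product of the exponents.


The relation is a^13 = b^38.
Product of exponents = 13 * 38
= 494

494


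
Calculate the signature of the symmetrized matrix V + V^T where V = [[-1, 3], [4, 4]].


Step 1: V + V^T = [[-2, 7], [7, 8]]
Step 2: trace = 6, det = -65
Step 3: Discriminant = 6^2 - 4*(-65) = 296
Step 4: Eigenvalues: 11.6023, -5.60233
Step 5: Signature = (# positive eigenvalues) - (# negative eigenvalues) = 0

0
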